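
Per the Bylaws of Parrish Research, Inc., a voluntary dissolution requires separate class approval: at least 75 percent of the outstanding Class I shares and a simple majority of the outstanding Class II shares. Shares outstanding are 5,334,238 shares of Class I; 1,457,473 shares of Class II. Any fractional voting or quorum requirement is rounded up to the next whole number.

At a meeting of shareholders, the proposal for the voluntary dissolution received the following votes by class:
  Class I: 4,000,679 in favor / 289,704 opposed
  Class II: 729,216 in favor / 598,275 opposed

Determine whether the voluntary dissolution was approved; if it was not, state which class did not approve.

Approved — every class gave the required vote.

Class I: 3/4 of 5334238 = 4000678.50, rounded up to 4000679; 4,000,679 required, 4,000,679 in favor — approved.
Class II: a majority of 1457473 is 728737; 728,737 required, 729,216 in favor — approved.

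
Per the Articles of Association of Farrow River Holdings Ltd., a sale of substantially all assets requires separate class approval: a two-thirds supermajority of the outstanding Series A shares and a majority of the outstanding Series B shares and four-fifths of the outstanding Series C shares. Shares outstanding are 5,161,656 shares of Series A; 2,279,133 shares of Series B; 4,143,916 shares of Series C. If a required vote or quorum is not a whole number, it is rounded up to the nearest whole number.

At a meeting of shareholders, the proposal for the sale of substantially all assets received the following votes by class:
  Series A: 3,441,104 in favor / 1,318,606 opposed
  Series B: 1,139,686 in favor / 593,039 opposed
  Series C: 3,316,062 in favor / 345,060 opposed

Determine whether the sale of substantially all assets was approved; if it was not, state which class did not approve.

Approved — every class gave the required vote.

Series A: 2/3 of 5161656 = 3441104; 3,441,104 required, 3,441,104 in favor — approved.
Series B: a majority of 2279133 is 1139567; 1,139,567 required, 1,139,686 in favor — approved.
Series C: 4/5 of 4143916 = 3315132.80, rounded up to 3315133; 3,315,133 required, 3,316,062 in favor — approved.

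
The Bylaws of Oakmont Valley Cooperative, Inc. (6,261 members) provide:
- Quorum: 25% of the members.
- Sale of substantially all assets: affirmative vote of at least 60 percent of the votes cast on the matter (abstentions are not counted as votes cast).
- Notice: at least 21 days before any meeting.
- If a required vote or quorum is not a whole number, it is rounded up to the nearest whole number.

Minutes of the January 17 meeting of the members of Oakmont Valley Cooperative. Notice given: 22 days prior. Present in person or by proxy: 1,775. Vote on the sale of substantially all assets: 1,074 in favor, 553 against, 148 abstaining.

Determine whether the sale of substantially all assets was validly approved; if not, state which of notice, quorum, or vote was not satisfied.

Notice: 22 days given; 21 required. Satisfied.
Quorum: 25% of 6,261 = 1,565.25, rounded up to 1,566; 1,775 present. Satisfied.
Vote: requires three-fifths of the votes cast (1,775 − 148 abstaining = 1,627); 3/5 of 1627 = 976.20, rounded up to 977, so 977 needed; 1,074 in favor. Satisfied.

Valid — all requirements satisfied.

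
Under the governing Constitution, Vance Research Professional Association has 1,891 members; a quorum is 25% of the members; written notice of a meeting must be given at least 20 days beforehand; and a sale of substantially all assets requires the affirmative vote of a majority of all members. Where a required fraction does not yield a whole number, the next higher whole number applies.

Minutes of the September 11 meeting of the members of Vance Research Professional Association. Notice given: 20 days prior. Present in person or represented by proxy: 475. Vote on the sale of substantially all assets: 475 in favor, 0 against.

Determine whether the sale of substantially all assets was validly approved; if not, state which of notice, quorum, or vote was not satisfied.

Invalid — vote requirement not satisfied.

Notice: 20 days given; 20 required. Satisfied.
Quorum: 25% of 1,891 = 472.75, rounded up to 473; 475 present. Satisfied.
Vote: requires a majority of all members (1,891); a majority of 1891 is 946, so 946 needed; 475 in favor. Not satisfied.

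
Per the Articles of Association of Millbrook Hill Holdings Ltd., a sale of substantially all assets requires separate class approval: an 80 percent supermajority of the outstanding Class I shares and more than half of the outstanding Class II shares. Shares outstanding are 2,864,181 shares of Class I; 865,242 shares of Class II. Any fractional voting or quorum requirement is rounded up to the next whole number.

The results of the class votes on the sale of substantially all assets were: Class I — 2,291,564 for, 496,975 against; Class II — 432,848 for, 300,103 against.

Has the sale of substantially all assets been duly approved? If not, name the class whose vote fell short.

Approved — every class gave the required vote.

Class I: 4/5 of 2864181 = 2291344.80, rounded up to 2291345; 2,291,345 required, 2,291,564 in favor — approved.
Class II: a majority of 865242 is 432622; 432,622 required, 432,848 in favor — approved.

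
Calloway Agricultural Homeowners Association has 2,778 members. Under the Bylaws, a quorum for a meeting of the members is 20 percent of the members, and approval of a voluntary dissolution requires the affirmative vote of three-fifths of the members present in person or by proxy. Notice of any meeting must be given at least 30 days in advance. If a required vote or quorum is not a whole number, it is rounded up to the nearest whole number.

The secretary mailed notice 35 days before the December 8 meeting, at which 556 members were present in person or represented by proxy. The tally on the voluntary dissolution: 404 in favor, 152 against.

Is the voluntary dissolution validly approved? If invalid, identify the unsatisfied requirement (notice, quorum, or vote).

Valid — all requirements satisfied.

Notice: 35 days given; 30 required. Satisfied.
Quorum: 20% of 2,778 = 555.60, rounded up to 556; 556 present. Satisfied.
Vote: requires three-fifths of those present (556); 3/5 of 556 = 333.60, rounded up to 334, so 334 needed; 404 in favor. Satisfied.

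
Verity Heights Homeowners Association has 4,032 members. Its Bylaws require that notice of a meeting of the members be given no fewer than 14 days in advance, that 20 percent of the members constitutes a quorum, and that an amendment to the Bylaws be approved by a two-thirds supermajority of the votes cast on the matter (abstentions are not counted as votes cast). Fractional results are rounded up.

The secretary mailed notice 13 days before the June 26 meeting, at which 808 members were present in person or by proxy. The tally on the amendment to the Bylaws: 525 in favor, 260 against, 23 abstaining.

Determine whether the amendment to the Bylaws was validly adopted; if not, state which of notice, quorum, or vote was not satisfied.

Notice: 13 days given; 14 required. Not satisfied.
Quorum: 20% of 4,032 = 806.40, rounded up to 807; 808 present. Satisfied.
Vote: requires two-thirds of the votes cast (808 − 23 abstaining = 785); 2/3 of 785 = 523.33, rounded up to 524, so 524 needed; 525 in favor. Satisfied.

Invalid — notice requirement not satisfied.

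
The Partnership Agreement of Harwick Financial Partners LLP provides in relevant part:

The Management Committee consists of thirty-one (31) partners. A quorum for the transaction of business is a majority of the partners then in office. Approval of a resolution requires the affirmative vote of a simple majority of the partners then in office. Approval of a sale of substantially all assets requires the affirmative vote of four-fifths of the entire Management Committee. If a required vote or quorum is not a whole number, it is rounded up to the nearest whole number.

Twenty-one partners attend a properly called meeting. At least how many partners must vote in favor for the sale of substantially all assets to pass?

25

The sale of substantially all assets requires four-fifths of the entire Management Committee (31).
4/5 of 31 = 24.80, rounded up to 25.
(Only 21 can vote, so the sale of substantially all assets cannot pass at this meeting, but the required vote is still 25.)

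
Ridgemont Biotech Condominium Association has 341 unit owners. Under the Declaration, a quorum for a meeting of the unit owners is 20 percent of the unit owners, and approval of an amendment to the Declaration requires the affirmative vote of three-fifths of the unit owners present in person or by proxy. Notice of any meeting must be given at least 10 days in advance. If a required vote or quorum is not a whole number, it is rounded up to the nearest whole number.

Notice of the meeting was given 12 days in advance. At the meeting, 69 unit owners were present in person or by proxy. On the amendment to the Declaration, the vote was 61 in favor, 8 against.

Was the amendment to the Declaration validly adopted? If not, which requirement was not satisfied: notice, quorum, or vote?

Notice: 12 days given; 10 required. Satisfied.
Quorum: 20% of 341 = 68.20, rounded up to 69; 69 present. Satisfied.
Vote: requires three-fifths of those present (69); 3/5 of 69 = 41.40, rounded up to 42, so 42 needed; 61 in favor. Satisfied.

Valid — all requirements satisfied.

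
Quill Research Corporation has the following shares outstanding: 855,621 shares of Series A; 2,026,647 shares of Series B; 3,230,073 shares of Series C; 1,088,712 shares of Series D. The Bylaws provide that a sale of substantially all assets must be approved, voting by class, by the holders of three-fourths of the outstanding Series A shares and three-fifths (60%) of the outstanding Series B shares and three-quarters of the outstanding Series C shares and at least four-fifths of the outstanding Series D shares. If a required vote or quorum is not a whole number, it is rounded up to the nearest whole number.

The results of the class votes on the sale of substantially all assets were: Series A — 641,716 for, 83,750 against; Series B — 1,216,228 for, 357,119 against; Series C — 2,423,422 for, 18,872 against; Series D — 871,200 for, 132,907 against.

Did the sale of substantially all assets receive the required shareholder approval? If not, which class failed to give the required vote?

Approved — every class gave the required vote.

Series A: 3/4 of 855621 = 641715.75, rounded up to 641716; 641,716 required, 641,716 in favor — approved.
Series B: 3/5 of 2026647 = 1215988.20, rounded up to 1215989; 1,215,989 required, 1,216,228 in favor — approved.
Series C: 3/4 of 3230073 = 2422554.75, rounded up to 2422555; 2,422,555 required, 2,423,422 in favor — approved.
Series D: 4/5 of 1088712 = 870969.60, rounded up to 870970; 870,970 required, 871,200 in favor — approved.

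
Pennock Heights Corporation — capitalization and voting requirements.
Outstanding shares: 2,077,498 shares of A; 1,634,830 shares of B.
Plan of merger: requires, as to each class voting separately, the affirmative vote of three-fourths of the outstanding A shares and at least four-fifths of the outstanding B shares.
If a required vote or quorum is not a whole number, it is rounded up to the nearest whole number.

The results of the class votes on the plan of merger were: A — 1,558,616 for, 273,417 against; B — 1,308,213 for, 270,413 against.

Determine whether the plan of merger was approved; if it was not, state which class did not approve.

A: 3/4 of 2077498 = 1558123.50, rounded up to 1558124; 1,558,124 required, 1,558,616 in favor — approved.
B: 4/5 of 1634830 = 1307864; 1,307,864 required, 1,308,213 in favor — approved.

Approved — every class gave the required vote.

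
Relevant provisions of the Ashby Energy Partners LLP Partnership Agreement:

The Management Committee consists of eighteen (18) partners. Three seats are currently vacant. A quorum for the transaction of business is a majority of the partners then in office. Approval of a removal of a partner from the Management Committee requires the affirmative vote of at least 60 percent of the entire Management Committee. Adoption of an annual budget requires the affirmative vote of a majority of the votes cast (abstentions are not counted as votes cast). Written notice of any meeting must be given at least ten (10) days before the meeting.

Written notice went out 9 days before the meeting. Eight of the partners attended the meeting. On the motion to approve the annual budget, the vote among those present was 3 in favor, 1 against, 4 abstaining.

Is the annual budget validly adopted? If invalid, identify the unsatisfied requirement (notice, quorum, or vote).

Invalid — notice requirement not satisfied.

Notice: 9 days given; 10 required (9 < 10). Not satisfied.
Quorum: 8 present; quorum is 8. Satisfied.
Vote: the annual budget requires a majority of the votes cast (8 present − 4 abstaining = 4). A majority of 4 is 3, so 3 affirmative votes are needed; 3 voted in favor. Satisfied.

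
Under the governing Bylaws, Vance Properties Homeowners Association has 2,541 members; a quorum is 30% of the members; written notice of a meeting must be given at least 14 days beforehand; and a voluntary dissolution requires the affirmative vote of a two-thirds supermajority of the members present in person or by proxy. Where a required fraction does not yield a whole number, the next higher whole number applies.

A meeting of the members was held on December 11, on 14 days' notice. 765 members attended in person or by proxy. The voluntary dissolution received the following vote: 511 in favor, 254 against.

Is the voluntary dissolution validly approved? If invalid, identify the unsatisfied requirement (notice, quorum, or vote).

Notice: 14 days given; 14 required. Satisfied.
Quorum: 30% of 2,541 = 762.30, rounded up to 763; 765 present. Satisfied.
Vote: requires two-thirds of those present (765); 2/3 of 765 = 510, so 510 needed; 511 in favor. Satisfied.

Valid — all requirements satisfied.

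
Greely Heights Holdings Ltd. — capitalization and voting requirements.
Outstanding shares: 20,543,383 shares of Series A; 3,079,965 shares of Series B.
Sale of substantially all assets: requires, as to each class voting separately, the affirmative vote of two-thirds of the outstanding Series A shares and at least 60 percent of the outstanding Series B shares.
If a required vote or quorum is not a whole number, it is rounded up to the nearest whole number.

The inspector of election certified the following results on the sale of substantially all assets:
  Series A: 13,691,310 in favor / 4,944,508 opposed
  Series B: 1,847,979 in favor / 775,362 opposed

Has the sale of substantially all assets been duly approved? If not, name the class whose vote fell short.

Not approved — the Series A shares did not give the required vote.

Series A: 2/3 of 20543383 = 13695588.67, rounded up to 13695589; 13,695,589 required, 13,691,310 in favor — not approved.
Series B: 3/5 of 3079965 = 1847979; 1,847,979 required, 1,847,979 in favor — approved.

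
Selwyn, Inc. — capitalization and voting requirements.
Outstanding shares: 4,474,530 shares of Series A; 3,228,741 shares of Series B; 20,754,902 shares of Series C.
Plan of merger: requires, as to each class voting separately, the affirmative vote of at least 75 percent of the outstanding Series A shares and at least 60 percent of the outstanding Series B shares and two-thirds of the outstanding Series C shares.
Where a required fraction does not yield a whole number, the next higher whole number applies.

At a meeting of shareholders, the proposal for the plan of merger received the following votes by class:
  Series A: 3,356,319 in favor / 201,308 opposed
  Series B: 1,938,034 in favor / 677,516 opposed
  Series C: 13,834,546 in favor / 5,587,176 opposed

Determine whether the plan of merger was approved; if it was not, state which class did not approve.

Series A: 3/4 of 4474530 = 3355897.50, rounded up to 3355898; 3,355,898 required, 3,356,319 in favor — approved.
Series B: 3/5 of 3228741 = 1937244.60, rounded up to 1937245; 1,937,245 required, 1,938,034 in favor — approved.
Series C: 2/3 of 20754902 = 13836601.33, rounded up to 13836602; 13,836,602 required, 13,834,546 in favor — not approved.

Not approved — the Series C shares did not give the required vote.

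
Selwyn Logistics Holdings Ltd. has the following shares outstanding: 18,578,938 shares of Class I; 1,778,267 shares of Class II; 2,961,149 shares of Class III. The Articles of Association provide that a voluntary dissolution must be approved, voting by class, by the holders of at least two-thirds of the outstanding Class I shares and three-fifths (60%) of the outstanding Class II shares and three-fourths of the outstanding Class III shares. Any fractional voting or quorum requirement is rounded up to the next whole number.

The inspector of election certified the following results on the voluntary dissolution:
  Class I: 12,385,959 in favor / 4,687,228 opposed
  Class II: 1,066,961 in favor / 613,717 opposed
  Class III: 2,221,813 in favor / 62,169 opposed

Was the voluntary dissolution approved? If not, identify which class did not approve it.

Approved — every class gave the required vote.

Class I: 2/3 of 18578938 = 12385958.67, rounded up to 12385959; 12,385,959 required, 12,385,959 in favor — approved.
Class II: 3/5 of 1778267 = 1066960.20, rounded up to 1066961; 1,066,961 required, 1,066,961 in favor — approved.
Class III: 3/4 of 2961149 = 2220861.75, rounded up to 2220862; 2,220,862 required, 2,221,813 in favor — approved.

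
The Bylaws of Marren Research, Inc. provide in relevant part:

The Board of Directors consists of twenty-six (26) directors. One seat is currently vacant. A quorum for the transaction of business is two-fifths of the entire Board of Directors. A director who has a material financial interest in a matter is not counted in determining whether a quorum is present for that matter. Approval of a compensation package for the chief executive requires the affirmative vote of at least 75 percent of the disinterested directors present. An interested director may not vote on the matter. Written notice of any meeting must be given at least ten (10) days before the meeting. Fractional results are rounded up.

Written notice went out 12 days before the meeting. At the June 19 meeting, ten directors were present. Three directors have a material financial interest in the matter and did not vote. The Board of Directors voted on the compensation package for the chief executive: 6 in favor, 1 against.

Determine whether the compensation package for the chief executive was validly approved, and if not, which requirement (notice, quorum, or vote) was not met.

Invalid — quorum requirement not satisfied.

Notice: 12 days given; 10 required (12 ≥ 10). Satisfied.
Quorum: 10 present, but the 3 interested directors do not count, leaving 7. Quorum is 11. Not satisfied.
Vote: the compensation package for the chief executive requires three-fourths of the disinterested directors present (10 − 3 = 7). 3/4 of 7 = 5.25, rounded up to 6, so 6 affirmative votes are needed; 6 voted in favor. Satisfied. (Moot — without a quorum no business can be validly transacted.)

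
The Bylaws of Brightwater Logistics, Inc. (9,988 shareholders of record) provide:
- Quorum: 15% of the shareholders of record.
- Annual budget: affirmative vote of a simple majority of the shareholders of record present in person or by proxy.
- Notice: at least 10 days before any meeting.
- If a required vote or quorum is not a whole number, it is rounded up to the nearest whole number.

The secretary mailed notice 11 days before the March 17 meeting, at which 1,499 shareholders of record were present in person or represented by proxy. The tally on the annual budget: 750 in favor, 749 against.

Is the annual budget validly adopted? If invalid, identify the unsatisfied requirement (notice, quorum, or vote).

Notice: 11 days given; 10 required. Satisfied.
Quorum: 15% of 9,988 = 1,498.20, rounded up to 1,499; 1,499 present. Satisfied.
Vote: requires a majority of those present (1,499); a majority of 1499 is 750, so 750 needed; 750 in favor. Satisfied.

Valid — all requirements satisfied.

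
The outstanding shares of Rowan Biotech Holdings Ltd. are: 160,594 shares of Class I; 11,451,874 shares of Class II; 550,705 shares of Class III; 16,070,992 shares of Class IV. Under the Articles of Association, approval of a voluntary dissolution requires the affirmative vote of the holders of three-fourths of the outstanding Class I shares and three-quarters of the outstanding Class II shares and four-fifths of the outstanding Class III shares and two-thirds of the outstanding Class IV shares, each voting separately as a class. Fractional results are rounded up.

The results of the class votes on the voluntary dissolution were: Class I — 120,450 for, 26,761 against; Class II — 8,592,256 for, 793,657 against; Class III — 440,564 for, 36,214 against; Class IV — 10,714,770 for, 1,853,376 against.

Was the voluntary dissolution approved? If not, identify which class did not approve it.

Class I: 3/4 of 160594 = 120445.50, rounded up to 120446; 120,446 required, 120,450 in favor — approved.
Class II: 3/4 of 11451874 = 8588905.50, rounded up to 8588906; 8,588,906 required, 8,592,256 in favor — approved.
Class III: 4/5 of 550705 = 440564; 440,564 required, 440,564 in favor — approved.
Class IV: 2/3 of 16070992 = 10713994.67, rounded up to 10713995; 10,713,995 required, 10,714,770 in favor — approved.

Approved — every class gave the required vote.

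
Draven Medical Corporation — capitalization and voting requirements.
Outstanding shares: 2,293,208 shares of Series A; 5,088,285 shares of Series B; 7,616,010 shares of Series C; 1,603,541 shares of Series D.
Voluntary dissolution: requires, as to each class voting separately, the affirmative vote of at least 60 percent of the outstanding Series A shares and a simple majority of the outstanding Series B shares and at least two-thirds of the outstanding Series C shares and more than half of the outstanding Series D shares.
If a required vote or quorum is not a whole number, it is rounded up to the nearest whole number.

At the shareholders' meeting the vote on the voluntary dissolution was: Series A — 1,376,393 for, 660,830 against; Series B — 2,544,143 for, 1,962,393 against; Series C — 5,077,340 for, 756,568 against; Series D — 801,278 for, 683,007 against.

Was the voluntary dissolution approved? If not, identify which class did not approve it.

Series A: 3/5 of 2293208 = 1375924.80, rounded up to 1375925; 1,375,925 required, 1,376,393 in favor — approved.
Series B: a majority of 5088285 is 2544143; 2,544,143 required, 2,544,143 in favor — approved.
Series C: 2/3 of 7616010 = 5077340; 5,077,340 required, 5,077,340 in favor — approved.
Series D: a majority of 1603541 is 801771; 801,771 required, 801,278 in favor — not approved.

Not approved — the Series D shares did not give the required vote.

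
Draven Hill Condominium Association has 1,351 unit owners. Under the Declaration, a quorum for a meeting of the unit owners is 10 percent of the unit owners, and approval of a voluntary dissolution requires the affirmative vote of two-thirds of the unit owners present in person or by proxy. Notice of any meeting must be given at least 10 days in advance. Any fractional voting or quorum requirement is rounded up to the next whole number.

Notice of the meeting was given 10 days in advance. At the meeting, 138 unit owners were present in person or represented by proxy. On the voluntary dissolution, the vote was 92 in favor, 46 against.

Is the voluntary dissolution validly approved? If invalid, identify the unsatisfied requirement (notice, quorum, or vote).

Notice: 10 days given; 10 required. Satisfied.
Quorum: 10% of 1,351 = 135.10, rounded up to 136; 138 present. Satisfied.
Vote: requires two-thirds of those present (138); 2/3 of 138 = 92, so 92 needed; 92 in favor. Satisfied.

Valid — all requirements satisfied.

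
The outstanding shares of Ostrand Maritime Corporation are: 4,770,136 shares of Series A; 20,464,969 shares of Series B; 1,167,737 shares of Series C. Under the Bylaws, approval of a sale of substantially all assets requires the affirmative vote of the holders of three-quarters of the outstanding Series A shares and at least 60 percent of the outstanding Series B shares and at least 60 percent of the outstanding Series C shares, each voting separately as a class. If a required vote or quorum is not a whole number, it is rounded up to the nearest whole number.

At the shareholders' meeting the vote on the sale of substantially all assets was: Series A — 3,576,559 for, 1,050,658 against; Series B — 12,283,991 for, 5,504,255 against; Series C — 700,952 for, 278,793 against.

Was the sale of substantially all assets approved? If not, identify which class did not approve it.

Series A: 3/4 of 4770136 = 3577602; 3,577,602 required, 3,576,559 in favor — not approved.
Series B: 3/5 of 20464969 = 12278981.40, rounded up to 12278982; 12,278,982 required, 12,283,991 in favor — approved.
Series C: 3/5 of 1167737 = 700642.20, rounded up to 700643; 700,643 required, 700,952 in favor — approved.

Not approved — the Series A shares did not give the required vote.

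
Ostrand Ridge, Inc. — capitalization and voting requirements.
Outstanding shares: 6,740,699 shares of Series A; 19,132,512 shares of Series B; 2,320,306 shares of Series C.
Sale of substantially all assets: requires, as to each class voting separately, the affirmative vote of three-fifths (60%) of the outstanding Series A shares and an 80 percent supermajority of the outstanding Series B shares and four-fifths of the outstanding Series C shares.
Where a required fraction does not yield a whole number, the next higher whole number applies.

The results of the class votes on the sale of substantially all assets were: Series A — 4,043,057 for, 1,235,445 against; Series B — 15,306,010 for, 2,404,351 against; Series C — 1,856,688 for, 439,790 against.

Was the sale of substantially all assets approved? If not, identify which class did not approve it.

Not approved — the Series A shares did not give the required vote.

Series A: 3/5 of 6740699 = 4044419.40, rounded up to 4044420; 4,044,420 required, 4,043,057 in favor — not approved.
Series B: 4/5 of 19132512 = 15306009.60, rounded up to 15306010; 15,306,010 required, 15,306,010 in favor — approved.
Series C: 4/5 of 2320306 = 1856244.80, rounded up to 1856245; 1,856,245 required, 1,856,688 in favor — approved.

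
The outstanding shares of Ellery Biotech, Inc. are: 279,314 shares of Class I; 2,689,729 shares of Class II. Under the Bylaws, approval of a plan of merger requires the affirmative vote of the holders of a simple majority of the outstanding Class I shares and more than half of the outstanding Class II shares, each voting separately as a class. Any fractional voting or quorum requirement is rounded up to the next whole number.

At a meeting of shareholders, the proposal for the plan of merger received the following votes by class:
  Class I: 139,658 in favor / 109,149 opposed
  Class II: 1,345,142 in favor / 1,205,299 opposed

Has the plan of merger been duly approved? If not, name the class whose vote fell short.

Approved — every class gave the required vote.

Class I: a majority of 279314 is 139658; 139,658 required, 139,658 in favor — approved.
Class II: a majority of 2689729 is 1344865; 1,344,865 required, 1,345,142 in favor — approved.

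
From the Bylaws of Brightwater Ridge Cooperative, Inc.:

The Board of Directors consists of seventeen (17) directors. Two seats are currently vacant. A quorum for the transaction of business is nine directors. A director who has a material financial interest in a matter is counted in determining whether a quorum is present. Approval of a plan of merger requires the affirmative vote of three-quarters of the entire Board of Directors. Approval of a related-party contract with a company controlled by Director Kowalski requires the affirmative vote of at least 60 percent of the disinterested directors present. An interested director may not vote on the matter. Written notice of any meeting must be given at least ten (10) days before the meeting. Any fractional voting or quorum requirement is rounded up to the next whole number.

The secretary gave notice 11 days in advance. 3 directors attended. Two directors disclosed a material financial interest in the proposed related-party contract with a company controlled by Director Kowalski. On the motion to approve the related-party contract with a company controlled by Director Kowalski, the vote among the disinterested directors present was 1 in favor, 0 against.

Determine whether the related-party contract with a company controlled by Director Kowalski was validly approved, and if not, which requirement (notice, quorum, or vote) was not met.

Invalid — quorum requirement not satisfied.

Notice: 11 days given; 10 required (11 ≥ 10). Satisfied.
Quorum: 3 present (interested directors count toward quorum); quorum is 9. Not satisfied.
Vote: the related-party contract with a company controlled by Director Kowalski requires three-fifths of the disinterested directors present (3 − 2 = 1). 3/5 of 1 = 0.60, rounded up to 1, so 1 affirmative vote is needed; 1 voted in favor. Satisfied. (Moot — without a quorum no business can be validly transacted.)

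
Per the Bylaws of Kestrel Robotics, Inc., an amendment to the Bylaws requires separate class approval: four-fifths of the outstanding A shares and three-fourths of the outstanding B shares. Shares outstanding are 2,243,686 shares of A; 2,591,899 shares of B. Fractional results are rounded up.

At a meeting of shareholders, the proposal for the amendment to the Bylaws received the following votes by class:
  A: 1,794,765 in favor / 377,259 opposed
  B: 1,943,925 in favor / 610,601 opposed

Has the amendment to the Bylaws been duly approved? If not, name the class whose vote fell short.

A: 4/5 of 2243686 = 1794948.80, rounded up to 1794949; 1,794,949 required, 1,794,765 in favor — not approved.
B: 3/4 of 2591899 = 1943924.25, rounded up to 1943925; 1,943,925 required, 1,943,925 in favor — approved.

Not approved — the A shares did not give the required vote.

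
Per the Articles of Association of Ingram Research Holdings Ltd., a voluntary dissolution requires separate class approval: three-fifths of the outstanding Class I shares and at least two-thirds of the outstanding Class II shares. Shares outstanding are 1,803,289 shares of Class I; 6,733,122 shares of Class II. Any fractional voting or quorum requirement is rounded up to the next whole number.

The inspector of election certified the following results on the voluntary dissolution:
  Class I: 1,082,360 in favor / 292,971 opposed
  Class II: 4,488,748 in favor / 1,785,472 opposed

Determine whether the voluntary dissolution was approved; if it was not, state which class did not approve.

Class I: 3/5 of 1803289 = 1081973.40, rounded up to 1081974; 1,081,974 required, 1,082,360 in favor — approved.
Class II: 2/3 of 6733122 = 4488748; 4,488,748 required, 4,488,748 in favor — approved.

Approved — every class gave the required vote.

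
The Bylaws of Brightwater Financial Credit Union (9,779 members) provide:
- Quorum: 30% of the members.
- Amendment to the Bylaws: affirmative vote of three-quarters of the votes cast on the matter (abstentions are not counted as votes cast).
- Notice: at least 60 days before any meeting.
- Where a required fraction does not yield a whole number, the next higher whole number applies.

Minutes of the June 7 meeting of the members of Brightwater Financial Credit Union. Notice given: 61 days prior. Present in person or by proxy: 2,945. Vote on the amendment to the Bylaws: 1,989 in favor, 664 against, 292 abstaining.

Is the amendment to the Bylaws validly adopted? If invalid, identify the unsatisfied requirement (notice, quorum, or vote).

Invalid — vote requirement not satisfied.

Notice: 61 days given; 60 required. Satisfied.
Quorum: 30% of 9,779 = 2,933.70, rounded up to 2,934; 2,945 present. Satisfied.
Vote: requires three-fourths of the votes cast (2,945 − 292 abstaining = 2,653); 3/4 of 2653 = 1989.75, rounded up to 1990, so 1,990 needed; 1,989 in favor. Not satisfied.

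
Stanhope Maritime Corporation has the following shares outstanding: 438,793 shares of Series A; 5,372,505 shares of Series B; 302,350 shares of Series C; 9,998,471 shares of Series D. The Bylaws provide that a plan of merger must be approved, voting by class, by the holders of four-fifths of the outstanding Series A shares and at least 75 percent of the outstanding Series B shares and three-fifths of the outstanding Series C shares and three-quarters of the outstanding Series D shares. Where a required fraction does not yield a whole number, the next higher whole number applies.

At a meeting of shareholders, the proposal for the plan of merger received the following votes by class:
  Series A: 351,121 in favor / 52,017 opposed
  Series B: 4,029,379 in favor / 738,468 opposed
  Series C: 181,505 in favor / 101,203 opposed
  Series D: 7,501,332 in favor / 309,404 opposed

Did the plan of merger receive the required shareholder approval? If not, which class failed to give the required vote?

Series A: 4/5 of 438793 = 351034.40, rounded up to 351035; 351,035 required, 351,121 in favor — approved.
Series B: 3/4 of 5372505 = 4029378.75, rounded up to 4029379; 4,029,379 required, 4,029,379 in favor — approved.
Series C: 3/5 of 302350 = 181410; 181,410 required, 181,505 in favor — approved.
Series D: 3/4 of 9998471 = 7498853.25, rounded up to 7498854; 7,498,854 required, 7,501,332 in favor — approved.

Approved — every class gave the required vote.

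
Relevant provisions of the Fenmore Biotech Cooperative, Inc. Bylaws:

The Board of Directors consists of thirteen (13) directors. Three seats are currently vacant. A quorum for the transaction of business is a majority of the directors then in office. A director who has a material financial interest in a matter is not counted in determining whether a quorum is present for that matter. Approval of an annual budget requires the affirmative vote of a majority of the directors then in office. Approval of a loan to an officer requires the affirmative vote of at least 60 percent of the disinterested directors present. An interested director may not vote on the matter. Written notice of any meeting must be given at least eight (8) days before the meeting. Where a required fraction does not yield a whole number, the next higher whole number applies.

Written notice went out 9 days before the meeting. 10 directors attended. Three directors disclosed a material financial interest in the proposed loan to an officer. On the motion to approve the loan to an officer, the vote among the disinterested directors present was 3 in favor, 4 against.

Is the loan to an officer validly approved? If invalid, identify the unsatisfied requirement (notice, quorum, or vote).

Notice: 9 days given; 8 required (9 ≥ 8). Satisfied.
Quorum: 10 present, but the 3 interested directors do not count, leaving 7. Quorum is 6. Satisfied.
Vote: the loan to an officer requires three-fifths of the disinterested directors present (10 − 3 = 7). 3/5 of 7 = 4.20, rounded up to 5, so 5 affirmative votes are needed; 3 voted in favor. Not satisfied.

Invalid — vote requirement not satisfied.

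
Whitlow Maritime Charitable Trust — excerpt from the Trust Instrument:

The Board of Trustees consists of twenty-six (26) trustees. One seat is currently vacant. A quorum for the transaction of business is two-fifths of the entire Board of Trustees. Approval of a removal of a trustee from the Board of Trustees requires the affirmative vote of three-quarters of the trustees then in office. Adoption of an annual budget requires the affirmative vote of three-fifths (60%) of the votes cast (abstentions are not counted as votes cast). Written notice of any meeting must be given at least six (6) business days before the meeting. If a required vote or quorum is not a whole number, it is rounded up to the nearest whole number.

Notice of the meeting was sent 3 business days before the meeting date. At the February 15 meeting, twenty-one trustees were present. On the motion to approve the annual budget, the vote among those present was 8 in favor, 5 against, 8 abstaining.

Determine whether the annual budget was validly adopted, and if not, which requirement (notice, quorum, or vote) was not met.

Invalid — notice requirement not satisfied.

Notice: 3 business days given; 6 required (3 < 6). Not satisfied.
Quorum: 21 present; quorum is 11. Satisfied.
Vote: the annual budget requires three-fifths of the votes cast (21 present − 8 abstaining = 13). 3/5 of 13 = 7.80, rounded up to 8, so 8 affirmative votes are needed; 8 voted in favor. Satisfied.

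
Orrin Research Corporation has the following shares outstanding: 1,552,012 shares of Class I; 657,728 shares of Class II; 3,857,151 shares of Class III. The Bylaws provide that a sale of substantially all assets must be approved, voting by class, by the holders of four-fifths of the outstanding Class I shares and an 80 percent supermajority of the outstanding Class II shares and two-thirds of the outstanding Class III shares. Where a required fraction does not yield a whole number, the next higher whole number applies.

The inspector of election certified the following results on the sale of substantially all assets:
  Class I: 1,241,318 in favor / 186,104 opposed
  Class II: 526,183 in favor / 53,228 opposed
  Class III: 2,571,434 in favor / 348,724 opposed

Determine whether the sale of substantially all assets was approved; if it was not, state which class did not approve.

Not approved — the Class I shares did not give the required vote.

Class I: 4/5 of 1552012 = 1241609.60, rounded up to 1241610; 1,241,610 required, 1,241,318 in favor — not approved.
Class II: 4/5 of 657728 = 526182.40, rounded up to 526183; 526,183 required, 526,183 in favor — approved.
Class III: 2/3 of 3857151 = 2571434; 2,571,434 required, 2,571,434 in favor — approved.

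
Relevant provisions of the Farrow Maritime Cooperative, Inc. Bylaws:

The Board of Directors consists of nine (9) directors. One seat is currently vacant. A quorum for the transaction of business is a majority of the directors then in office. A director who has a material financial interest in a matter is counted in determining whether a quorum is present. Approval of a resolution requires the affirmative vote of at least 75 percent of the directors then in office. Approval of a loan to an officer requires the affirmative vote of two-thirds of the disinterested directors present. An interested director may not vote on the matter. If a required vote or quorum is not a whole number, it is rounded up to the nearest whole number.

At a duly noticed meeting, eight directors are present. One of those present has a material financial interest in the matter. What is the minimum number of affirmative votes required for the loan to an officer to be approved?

5

The loan to an officer requires two-thirds of the disinterested directors present (8 − 1 = 7).
2/3 of 7 = 4.67, rounded up to 5.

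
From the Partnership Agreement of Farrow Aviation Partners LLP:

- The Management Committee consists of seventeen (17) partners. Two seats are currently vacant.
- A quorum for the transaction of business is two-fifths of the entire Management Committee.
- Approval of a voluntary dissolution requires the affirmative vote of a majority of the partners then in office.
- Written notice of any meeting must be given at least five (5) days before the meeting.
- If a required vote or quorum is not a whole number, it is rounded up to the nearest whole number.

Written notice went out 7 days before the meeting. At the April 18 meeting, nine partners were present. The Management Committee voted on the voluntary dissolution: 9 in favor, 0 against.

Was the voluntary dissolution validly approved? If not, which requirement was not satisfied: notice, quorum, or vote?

Notice: 7 days given; 5 required (7 ≥ 5). Satisfied.
Quorum: 9 present; quorum is 7. Satisfied.
Vote: the voluntary dissolution requires a majority of the partners then in office (15). A majority of 15 is 8, so 8 affirmative votes are needed; 9 voted in favor. Satisfied.

Valid — all requirements satisfied.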